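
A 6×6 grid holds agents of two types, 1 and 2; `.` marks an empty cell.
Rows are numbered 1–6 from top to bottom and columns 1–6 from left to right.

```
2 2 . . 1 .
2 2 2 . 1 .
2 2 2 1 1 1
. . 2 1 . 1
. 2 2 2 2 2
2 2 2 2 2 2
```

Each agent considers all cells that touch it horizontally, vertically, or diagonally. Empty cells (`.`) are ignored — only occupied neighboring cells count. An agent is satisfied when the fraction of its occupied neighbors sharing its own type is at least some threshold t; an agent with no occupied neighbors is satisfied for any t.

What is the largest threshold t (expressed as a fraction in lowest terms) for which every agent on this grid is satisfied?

2/7

(1,1)2 3/3
(1,2)2 4/4
(1,5)1 1/1
(2,1)2 5/5
(2,2)2 7/7
(2,3)2 4/5
(2,5)1 4/4
(3,1)2 3/3
(3,2)2 6/6
(3,3)2 4/6
(3,4)1 3/6
(3,5)1 5/5
(3,6)1 3/3
(4,3)2 5/7
(4,4)1 2/7
(4,6)1 2/4
(5,2)2 5/5
(5,3)2 6/7
(5,4)2 6/7
(5,5)2 5/7
(5,6)2 3/4
(6,1)2 2/2
(6,2)2 4/4
(6,3)2 5/5
(6,4)2 5/5
(6,5)2 5/5
(6,6)2 3/3
The smallest same-type fraction is 2/7 at (4,4), which reduces to 2/7. Any threshold above that leaves this agent unsatisfied.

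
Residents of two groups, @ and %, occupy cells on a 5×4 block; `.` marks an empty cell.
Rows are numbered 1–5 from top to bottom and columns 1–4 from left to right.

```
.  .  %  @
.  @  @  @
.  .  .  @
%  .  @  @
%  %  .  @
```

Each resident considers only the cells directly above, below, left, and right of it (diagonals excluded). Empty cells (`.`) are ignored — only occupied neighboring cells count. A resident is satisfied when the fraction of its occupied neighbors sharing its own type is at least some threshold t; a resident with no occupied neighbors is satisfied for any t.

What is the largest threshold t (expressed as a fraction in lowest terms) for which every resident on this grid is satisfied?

0/1

(1,3)% 0/2
(1,4)@ 1/2
(2,2)@ 1/1
(2,3)@ 2/3
(2,4)@ 3/3
(3,4)@ 2/2
(4,1)% 1/1
(4,3)@ 1/1
(4,4)@ 3/3
(5,1)% 2/2
(5,2)% 1/1
(5,4)@ 1/1
The smallest same-type fraction is 0/2 at (1,3), which reduces to 0/1. Any threshold above that leaves this resident unsatisfied.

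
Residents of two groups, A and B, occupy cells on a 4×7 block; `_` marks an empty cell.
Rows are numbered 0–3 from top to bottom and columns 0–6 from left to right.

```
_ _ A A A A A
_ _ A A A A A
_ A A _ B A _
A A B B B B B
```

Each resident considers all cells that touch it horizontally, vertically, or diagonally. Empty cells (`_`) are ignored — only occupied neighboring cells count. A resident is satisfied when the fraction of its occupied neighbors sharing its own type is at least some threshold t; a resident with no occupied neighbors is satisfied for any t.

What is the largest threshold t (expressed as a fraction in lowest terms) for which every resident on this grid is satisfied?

1/4

Row 0: (0,2)A 3/3 · (0,3)A 5/5 · (0,4)A 5/5 · (0,5)A 5/5 · (0,6)A 3/3
Row 1: (1,2)A 5/5 · (1,3)A 6/7 · (1,4)A 6/7 · (1,5)A 6/7 · (1,6)A 4/4
Row 2: (2,1)A 4/5 · (2,2)A 4/6 · (2,4)B 3/7 · (2,5)A 3/7
Row 3: (3,0)A 2/2 · (3,1)A 3/4 · (3,2)B 1/4 · (3,3)B 3/4 · (3,4)B 3/4 · (3,5)B 3/4 · (3,6)B 1/2
The smallest same-type fraction is 1/4 at (3,2), which reduces to 1/4. Any threshold above that leaves this resident unsatisfied.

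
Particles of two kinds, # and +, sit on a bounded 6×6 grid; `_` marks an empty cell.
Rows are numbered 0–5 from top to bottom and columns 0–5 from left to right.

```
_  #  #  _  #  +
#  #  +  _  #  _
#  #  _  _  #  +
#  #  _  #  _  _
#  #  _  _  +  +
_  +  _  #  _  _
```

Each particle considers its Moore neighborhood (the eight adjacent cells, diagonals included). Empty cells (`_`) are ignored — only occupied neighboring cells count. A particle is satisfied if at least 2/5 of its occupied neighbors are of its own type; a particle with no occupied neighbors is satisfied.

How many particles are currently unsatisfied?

6

(0,1)# 3/4 ✓
(0,2)# 2/3 ✓
(0,4)# 1/2 ✓
(0,5)+ 0/2 ✗
(1,0)# 4/4 ✓
(1,1)# 5/6 ✓
(1,2)+ 0/4 ✗
(1,4)# 2/4 ✓
(2,0)# 5/5 ✓
(2,1)# 5/6 ✓
(2,4)# 2/3 ✓
(2,5)+ 0/2 ✗
(3,0)# 5/5 ✓
(3,1)# 5/5 ✓
(3,3)# 1/2 ✓
(4,0)# 3/4 ✓
(4,1)# 3/4 ✓
(4,4)+ 1/3 ✗
(4,5)+ 1/1 ✓
(5,1)+ 0/2 ✗
(5,3)# 0/1 ✗
Unsatisfied: (0,5), (1,2), (2,5), (4,4), (5,1), (5,3) — 6 in total.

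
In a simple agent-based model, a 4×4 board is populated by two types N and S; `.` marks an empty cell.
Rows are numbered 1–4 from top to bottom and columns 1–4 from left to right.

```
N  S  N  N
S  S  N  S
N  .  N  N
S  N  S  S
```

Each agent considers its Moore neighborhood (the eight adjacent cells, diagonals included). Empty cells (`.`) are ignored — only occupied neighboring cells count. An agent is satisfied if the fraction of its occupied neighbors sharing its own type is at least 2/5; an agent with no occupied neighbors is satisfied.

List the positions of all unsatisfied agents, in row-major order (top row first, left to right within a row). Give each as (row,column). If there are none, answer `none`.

(1,1), (2,2), (2,4), (3,1), (4,1), (4,3), (4,4)

Row 1: (1,1)N 0/3 ✗ · (1,2)S 2/5 ✓ · (1,3)N 2/5 ✓ · (1,4)N 2/3 ✓
Row 2: (2,1)S 2/4 ✓ · (2,2)S 2/7 ✗ · (2,3)N 4/7 ✓ · (2,4)S 0/5 ✗
Row 3: (3,1)N 1/4 ✗ · (3,3)N 3/7 ✓ · (3,4)N 2/5 ✓
Row 4: (4,1)S 0/2 ✗ · (4,2)N 2/4 ✓ · (4,3)S 1/4 ✗ · (4,4)S 1/3 ✗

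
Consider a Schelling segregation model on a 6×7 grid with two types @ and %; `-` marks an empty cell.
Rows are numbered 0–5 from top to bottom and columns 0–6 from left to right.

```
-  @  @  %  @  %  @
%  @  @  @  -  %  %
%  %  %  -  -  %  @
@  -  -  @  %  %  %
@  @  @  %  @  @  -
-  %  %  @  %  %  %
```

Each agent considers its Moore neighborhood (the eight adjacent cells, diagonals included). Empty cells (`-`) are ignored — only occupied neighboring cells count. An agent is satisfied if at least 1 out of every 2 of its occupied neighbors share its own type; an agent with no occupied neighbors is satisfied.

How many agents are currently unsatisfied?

14

(0,1)@ 3/4 ok
(0,2)@ 4/5 ok
(0,3)% 0/4 unhappy
(0,4)@ 1/4 unhappy
(0,5)% 2/4 ok
(0,6)@ 0/3 unhappy
(1,0)% 2/4 ok
(1,1)@ 3/7 unhappy
(1,2)@ 4/7 ok
(1,3)@ 3/5 ok
(1,5)% 3/6 ok
(1,6)% 3/5 ok
(2,0)% 2/4 ok
(2,1)% 3/6 ok
(2,2)% 1/5 unhappy
(2,5)% 5/6 ok
(2,6)@ 0/5 unhappy
(3,0)@ 2/4 ok
(3,3)@ 2/5 unhappy
(3,4)% 3/6 ok
(3,5)% 3/6 ok
(3,6)% 2/4 ok
(4,0)@ 2/3 ok
(4,1)@ 3/5 ok
(4,2)@ 3/6 ok
(4,3)% 3/7 unhappy
(4,4)@ 3/8 unhappy
(4,5)@ 1/7 unhappy
(5,1)% 1/4 unhappy
(5,2)% 2/5 unhappy
(5,3)@ 2/5 unhappy
(5,4)% 2/5 unhappy
(5,5)% 2/4 ok
(5,6)% 1/2 ok
Unsatisfied: (0,3), (0,4), (0,6), (1,1), (2,2), (2,6), (3,3), (4,3), (4,4), (4,5), (5,1), (5,2), (5,3), (5,4) — 14 in total.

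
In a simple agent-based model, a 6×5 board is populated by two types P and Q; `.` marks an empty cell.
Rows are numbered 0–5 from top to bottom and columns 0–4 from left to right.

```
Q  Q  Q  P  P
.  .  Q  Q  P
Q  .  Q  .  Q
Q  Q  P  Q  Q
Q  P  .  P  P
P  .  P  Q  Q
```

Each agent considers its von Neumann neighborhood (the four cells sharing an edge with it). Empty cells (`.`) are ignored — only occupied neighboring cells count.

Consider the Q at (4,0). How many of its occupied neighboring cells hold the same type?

Occupied neighbors of (4,0): (3,0)=Q, (5,0)=P, (4,1)=P.
Same type (Q): 1 of 3.

1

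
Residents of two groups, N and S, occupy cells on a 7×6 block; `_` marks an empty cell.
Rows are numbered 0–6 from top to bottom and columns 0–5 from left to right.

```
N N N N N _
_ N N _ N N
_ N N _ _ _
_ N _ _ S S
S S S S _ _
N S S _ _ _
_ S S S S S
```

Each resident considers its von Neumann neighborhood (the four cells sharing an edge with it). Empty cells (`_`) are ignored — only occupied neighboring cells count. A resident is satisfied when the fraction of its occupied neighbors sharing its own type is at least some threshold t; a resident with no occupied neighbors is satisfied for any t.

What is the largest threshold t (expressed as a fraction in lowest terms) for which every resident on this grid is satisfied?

(0,0)N 1/1
(0,1)N 3/3
(0,2)N 3/3
(0,3)N 2/2
(0,4)N 2/2
(1,1)N 3/3
(1,2)N 3/3
(1,4)N 2/2
(1,5)N 1/1
(2,1)N 3/3
(2,2)N 2/2
(3,1)N 1/2
(3,4)S 1/1
(3,5)S 1/1
(4,0)S 1/2
(4,1)S 3/4
(4,2)S 3/3
(4,3)S 1/1
(5,0)N 0/2
(5,1)S 3/4
(5,2)S 3/3
(6,1)S 2/2
(6,2)S 3/3
(6,3)S 2/2
(6,4)S 2/2
(6,5)S 1/1
The smallest same-type fraction is 0/2 at (5,0), which reduces to 0/1. Any threshold above that leaves this resident unsatisfied.

0/1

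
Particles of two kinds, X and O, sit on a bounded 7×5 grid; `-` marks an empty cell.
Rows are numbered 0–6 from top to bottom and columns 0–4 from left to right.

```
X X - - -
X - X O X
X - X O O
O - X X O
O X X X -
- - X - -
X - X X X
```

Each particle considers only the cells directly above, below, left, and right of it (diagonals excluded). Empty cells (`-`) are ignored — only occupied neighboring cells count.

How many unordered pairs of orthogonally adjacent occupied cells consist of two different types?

8

Scan each occupied cell's neighbors to the right and below so each pair is counted once.
From row 0: 0 unlike of 2 pairs (running 0/2).
From row 1: 3 unlike of 6 pairs (running 3/8).
From row 2: 3 unlike of 6 pairs (running 6/14).
From row 3: 1 unlike of 5 pairs (running 7/19).
From row 4: 1 unlike of 4 pairs (running 8/23).
From row 5: 0 unlike of 1 pairs (running 8/24).
From row 6: 0 unlike of 2 pairs (running 8/26).
Total adjacent occupied pairs: 26; unlike-type pairs: 8.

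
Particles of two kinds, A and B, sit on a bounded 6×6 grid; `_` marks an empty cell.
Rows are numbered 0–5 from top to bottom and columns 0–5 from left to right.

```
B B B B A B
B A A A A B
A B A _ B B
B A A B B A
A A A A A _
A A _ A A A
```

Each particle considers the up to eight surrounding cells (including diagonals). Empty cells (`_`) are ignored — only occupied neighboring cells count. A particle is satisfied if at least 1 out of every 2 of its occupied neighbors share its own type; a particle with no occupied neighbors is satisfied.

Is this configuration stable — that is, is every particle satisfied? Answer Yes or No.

No

(0,0)B 2/3 ✓
(0,1)B 3/5 ✓
(0,2)B 2/5 ✗
(0,3)B 1/5 ✗
(0,4)A 2/5 ✗
(0,5)B 1/3 ✗
(1,0)B 3/5 ✓
(1,1)A 3/8 ✗
(1,2)A 3/7 ✗
(1,3)A 4/7 ✓
(1,4)A 2/7 ✗
(1,5)B 3/5 ✓
(2,0)A 2/5 ✗
(2,1)B 2/8 ✗
(2,2)A 5/7 ✓
(2,4)B 4/7 ✓
(2,5)B 3/5 ✓
(3,0)B 1/5 ✗
(3,1)A 6/8 ✓
(3,2)A 5/7 ✓
(3,3)B 2/7 ✗
(3,4)B 3/6 ✓
(3,5)A 1/4 ✗
(4,0)A 4/5 ✓
(4,1)A 6/7 ✓
(4,2)A 6/7 ✓
(4,3)A 5/7 ✓
(4,4)A 5/7 ✓
(5,0)A 3/3 ✓
(5,1)A 4/4 ✓
(5,3)A 4/4 ✓
(5,4)A 4/4 ✓
(5,5)A 2/2 ✓
For instance (0,2) has only 2/5 same-type neighbors, below 1/2.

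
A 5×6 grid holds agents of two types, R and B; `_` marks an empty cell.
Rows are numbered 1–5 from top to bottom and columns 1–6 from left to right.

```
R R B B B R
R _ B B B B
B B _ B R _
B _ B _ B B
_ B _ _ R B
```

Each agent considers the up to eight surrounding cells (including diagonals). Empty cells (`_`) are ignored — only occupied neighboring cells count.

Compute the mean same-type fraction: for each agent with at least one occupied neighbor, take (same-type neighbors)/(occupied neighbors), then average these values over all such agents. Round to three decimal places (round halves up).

0.660

Row 1: (1,1)R 2/2 · (1,2)R 2/4 · (1,3)B 3/4 · (1,4)B 5/5 · (1,5)B 4/5 · (1,6)R 0/3
Row 2: (2,1)R 2/4 · (2,3)B 5/6 · (2,4)B 6/7 · (2,5)B 5/7 · (2,6)B 2/4
Row 3: (3,1)B 2/3 · (3,2)B 4/5 · (3,4)B 5/6 · (3,5)R 0/6
Row 4: (4,1)B 3/3 · (4,3)B 3/3 · (4,5)B 3/5 · (4,6)B 2/4
Row 5: (5,2)B 2/2 · (5,5)R 0/3 · (5,6)B 2/3
Sum over 22 agents: 2/2 + 2/4 + 3/4 + 5/5 + 4/5 + 0/3 + 2/4 + 5/6 + 6/7 + 5/7 + 2/4 + 2/3 + 4/5 + 5/6 + 0/6 + 3/3 + 3/3 + 3/5 + 2/4 + 2/2 + 0/3 + 2/3 = 2033/140; mean = 2033/140 ÷ 22 = 2033/3080 = 0.660064… → 0.660.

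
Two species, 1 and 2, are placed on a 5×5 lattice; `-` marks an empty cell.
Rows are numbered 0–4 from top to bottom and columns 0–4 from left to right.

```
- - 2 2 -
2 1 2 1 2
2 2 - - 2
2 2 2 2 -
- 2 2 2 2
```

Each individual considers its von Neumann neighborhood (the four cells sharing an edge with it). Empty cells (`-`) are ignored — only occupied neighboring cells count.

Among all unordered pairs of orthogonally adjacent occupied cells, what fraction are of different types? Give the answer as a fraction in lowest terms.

3/11

Scan each occupied cell's neighbors to the right and below so each pair is counted once.
From row 0: 1 unlike of 3 pairs (running 1/3).
From row 1: 5 unlike of 7 pairs (running 6/10).
From row 2: 0 unlike of 3 pairs (running 6/13).
From row 3: 0 unlike of 6 pairs (running 6/19).
From row 4: 0 unlike of 3 pairs (running 6/22).
Total adjacent occupied pairs: 22; unlike-type pairs: 6.
6/22 reduces to 3/11.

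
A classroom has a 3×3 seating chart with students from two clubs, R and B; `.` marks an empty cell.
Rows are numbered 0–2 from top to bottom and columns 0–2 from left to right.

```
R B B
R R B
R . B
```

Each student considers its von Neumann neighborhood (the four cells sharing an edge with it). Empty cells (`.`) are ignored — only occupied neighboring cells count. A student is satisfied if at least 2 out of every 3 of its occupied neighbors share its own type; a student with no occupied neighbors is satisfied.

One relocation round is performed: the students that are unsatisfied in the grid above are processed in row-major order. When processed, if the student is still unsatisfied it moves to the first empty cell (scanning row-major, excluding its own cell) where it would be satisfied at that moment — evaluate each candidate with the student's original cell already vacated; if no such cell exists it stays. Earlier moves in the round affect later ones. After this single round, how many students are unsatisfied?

3

Initially unsatisfied (in order): (0,0), (0,1), (1,1).
  (0,0) → (2,1).
  (0,1): no empty cell satisfies it; stays.
  (1,1): no empty cell satisfies it; stays.
Resulting grid:
. B B
R R B
R R B
Unsatisfied now: (0,1), (1,1), (2,2).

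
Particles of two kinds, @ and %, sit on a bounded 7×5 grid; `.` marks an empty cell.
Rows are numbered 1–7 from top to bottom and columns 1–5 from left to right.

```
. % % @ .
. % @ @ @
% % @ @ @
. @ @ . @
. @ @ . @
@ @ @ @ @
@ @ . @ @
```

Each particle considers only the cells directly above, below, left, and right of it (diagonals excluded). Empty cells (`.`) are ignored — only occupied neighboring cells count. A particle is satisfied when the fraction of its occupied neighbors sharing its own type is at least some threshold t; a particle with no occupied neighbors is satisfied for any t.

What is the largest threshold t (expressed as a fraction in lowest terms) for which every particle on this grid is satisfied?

(1,2)% 2/2
(1,3)% 1/3
(1,4)@ 1/2
(2,2)% 2/3
(2,3)@ 2/4
(2,4)@ 4/4
(2,5)@ 2/2
(3,1)% 1/1
(3,2)% 2/4
(3,3)@ 3/4
(3,4)@ 3/3
(3,5)@ 3/3
(4,2)@ 2/3
(4,3)@ 3/3
(4,5)@ 2/2
(5,2)@ 3/3
(5,3)@ 3/3
(5,5)@ 2/2
(6,1)@ 2/2
(6,2)@ 4/4
(6,3)@ 3/3
(6,4)@ 3/3
(6,5)@ 3/3
(7,1)@ 2/2
(7,2)@ 2/2
(7,4)@ 2/2
(7,5)@ 2/2
The smallest same-type fraction is 1/3 at (1,3), which reduces to 1/3. Any threshold above that leaves this particle unsatisfied.

1/3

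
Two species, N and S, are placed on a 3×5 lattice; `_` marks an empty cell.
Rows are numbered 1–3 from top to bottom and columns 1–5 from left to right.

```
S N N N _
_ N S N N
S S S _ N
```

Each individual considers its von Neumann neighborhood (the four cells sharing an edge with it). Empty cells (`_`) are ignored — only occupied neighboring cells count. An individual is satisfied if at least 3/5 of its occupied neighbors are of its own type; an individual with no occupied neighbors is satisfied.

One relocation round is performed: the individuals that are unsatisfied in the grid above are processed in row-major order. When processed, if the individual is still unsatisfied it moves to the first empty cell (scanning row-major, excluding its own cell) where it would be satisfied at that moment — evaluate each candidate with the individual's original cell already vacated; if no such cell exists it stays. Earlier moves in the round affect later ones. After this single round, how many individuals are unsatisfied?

Initially unsatisfied (in order): (1,1), (2,2), (2,3).
  (1,1): no empty cell satisfies it; stays.
  (2,2) → (1,5).
  (2,3) → (2,1).
Resulting grid:
S N N N N
S _ _ N N
S S S _ N
Unsatisfied now: (1,1), (1,2).

2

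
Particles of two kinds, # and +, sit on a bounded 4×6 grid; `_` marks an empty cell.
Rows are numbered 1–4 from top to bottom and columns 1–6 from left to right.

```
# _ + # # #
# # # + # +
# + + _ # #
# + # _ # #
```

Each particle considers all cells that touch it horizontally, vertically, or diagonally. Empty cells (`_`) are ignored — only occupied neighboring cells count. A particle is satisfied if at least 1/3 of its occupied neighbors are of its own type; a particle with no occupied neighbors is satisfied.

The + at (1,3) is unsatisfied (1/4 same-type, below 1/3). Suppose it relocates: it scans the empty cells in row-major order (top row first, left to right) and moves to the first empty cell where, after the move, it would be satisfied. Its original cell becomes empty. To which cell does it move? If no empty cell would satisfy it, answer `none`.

Vacating (1,3). Empty cells in order:
  (1,2): 0/4 same-type → still unsatisfied.
  (3,4): 2/7 same-type → still unsatisfied.
  (4,4): 1/4 same-type → still unsatisfied.

none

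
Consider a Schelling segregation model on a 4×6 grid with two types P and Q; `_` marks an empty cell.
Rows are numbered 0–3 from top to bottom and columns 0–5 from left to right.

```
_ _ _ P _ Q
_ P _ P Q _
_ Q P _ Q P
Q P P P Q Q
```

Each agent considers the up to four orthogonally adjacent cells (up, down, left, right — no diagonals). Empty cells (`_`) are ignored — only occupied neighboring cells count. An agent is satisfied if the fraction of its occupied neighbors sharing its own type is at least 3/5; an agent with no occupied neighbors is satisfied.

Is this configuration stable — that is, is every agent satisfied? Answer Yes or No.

(0,3)P 1/1 ✓
(0,5)Q 0/0 ✓
(1,1)P 0/1 ✗
(1,3)P 1/2 ✗
(1,4)Q 1/2 ✗
(2,1)Q 0/3 ✗
(2,2)P 1/2 ✗
(2,4)Q 2/3 ✓
(2,5)P 0/2 ✗
(3,0)Q 0/1 ✗
(3,1)P 1/3 ✗
(3,2)P 3/3 ✓
(3,3)P 1/2 ✗
(3,4)Q 2/3 ✓
(3,5)Q 1/2 ✗
For instance (1,1) has only 0/1 same-type neighbors, below 3/5.

No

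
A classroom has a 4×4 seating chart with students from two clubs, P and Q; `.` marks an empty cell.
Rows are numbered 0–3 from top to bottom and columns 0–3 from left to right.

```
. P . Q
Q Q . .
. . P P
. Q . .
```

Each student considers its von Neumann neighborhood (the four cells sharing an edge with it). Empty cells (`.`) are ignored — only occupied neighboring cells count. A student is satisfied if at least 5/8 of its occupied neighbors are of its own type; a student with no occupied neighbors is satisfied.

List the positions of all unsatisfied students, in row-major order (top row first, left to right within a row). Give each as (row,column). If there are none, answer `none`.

(0,1), (1,1)

(0,1)P 0/1 not
(0,3)Q 0/0 satisfied
(1,0)Q 1/1 satisfied
(1,1)Q 1/2 not
(2,2)P 1/1 satisfied
(2,3)P 1/1 satisfied
(3,1)Q 0/0 satisfied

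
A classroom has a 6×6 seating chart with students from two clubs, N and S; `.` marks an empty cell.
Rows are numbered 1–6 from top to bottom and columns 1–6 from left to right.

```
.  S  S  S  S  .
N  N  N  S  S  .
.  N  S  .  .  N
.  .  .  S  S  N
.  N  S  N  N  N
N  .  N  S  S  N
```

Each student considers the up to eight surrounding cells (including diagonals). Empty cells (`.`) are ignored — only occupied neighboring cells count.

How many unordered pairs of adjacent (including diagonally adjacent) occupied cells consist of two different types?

28

Scan each occupied cell's neighbors to the right and below (and the two forward diagonals) so each pair is counted once.
From row 1: 6 unlike of 14 pairs (running 6/14).
From row 2: 4 unlike of 11 pairs (running 10/25).
From row 3: 2 unlike of 4 pairs (running 12/29).
From row 4: 6 unlike of 10 pairs (running 18/39).
From row 5: 8 unlike of 16 pairs (running 26/55).
From row 6: 2 unlike of 3 pairs (running 28/58).
Total adjacent occupied pairs: 58; unlike-type pairs: 28.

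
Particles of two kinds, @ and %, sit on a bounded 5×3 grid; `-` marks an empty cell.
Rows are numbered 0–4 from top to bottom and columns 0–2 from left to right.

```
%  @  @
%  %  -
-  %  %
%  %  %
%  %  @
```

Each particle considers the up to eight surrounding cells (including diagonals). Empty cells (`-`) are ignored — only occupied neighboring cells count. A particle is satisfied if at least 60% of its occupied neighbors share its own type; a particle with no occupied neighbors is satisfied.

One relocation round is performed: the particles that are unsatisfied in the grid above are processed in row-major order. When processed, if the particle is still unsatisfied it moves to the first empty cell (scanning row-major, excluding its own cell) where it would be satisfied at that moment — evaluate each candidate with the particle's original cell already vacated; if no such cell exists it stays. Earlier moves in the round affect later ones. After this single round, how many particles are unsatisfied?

Initially unsatisfied (in order): (0,1), (0,2), (4,2).
  (0,1): no empty cell satisfies it; stays.
  (0,2): no empty cell satisfies it; stays.
  (4,2): no empty cell satisfies it; stays.
Resulting grid:
% @ @
% % -
- % %
% % %
% % @
Unsatisfied now: (0,1), (0,2), (4,2).

3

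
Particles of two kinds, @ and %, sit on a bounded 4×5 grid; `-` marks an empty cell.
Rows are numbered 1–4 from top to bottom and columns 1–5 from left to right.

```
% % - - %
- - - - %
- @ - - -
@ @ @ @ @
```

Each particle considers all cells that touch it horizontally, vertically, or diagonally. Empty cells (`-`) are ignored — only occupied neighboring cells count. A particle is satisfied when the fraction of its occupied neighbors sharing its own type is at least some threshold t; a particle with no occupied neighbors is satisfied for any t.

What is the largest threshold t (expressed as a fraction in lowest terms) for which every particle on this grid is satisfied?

(1,1)% 1/1
(1,2)% 1/1
(1,5)% 1/1
(2,5)% 1/1
(3,2)@ 3/3
(4,1)@ 2/2
(4,2)@ 3/3
(4,3)@ 3/3
(4,4)@ 2/2
(4,5)@ 1/1
The smallest same-type fraction is 1/1 at (1,1), which reduces to 1/1. Any threshold above that leaves this particle unsatisfied.

1/1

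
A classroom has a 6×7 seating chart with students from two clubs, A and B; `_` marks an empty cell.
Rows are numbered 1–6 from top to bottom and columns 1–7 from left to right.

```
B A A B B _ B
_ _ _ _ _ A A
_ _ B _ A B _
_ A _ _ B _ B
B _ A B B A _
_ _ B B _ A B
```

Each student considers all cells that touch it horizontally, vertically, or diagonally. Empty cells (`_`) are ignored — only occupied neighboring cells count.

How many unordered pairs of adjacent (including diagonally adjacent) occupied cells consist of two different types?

20

Scan each occupied cell's neighbors to the right and below (and the two forward diagonals) so each pair is counted once.
Row 1: B(1,1)–A(1,2)≠ A(1,2)–A(1,3)= A(1,3)–B(1,4)≠ B(1,4)–B(1,5)= B(1,5)–A(2,6)≠ B(1,7)–A(2,7)≠ B(1,7)–A(2,6)≠  → 5/7 unlike.
Row 2: A(2,6)–A(2,7)= A(2,6)–B(3,6)≠ A(2,6)–A(3,5)= A(2,7)–B(3,6)≠  → 2/4 unlike.
Row 3: B(3,3)–A(4,2)≠ A(3,5)–B(3,6)≠ A(3,5)–B(4,5)≠ B(3,6)–B(4,7)= B(3,6)–B(4,5)=  → 3/5 unlike.
Row 4: A(4,2)–A(5,3)= A(4,2)–B(5,1)≠ B(4,5)–B(5,5)= B(4,5)–A(5,6)≠ B(4,5)–B(5,4)= B(4,7)–A(5,6)≠  → 3/6 unlike.
Row 5: A(5,3)–B(5,4)≠ A(5,3)–B(6,3)≠ A(5,3)–B(6,4)≠ B(5,4)–B(5,5)= B(5,4)–B(6,4)= B(5,4)–B(6,3)= B(5,5)–A(5,6)≠ B(5,5)–A(6,6)≠ B(5,5)–B(6,4)= A(5,6)–A(6,6)= A(5,6)–B(6,7)≠  → 6/11 unlike.
Row 6: B(6,3)–B(6,4)= A(6,6)–B(6,7)≠  → 1/2 unlike.
Total adjacent occupied pairs: 35; unlike-type pairs: 20.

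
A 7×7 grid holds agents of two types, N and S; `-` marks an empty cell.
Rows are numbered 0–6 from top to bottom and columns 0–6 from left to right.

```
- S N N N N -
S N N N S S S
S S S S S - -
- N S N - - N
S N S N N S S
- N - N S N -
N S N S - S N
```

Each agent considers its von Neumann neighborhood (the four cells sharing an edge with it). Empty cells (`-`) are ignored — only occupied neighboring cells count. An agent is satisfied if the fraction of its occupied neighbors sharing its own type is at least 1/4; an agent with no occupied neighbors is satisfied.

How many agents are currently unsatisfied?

11

Row 0: (0,1)S 0/2 unhappy · (0,2)N 2/3 ok · (0,3)N 3/3 ok · (0,4)N 2/3 ok · (0,5)N 1/2 ok
Row 1: (1,0)S 1/2 ok · (1,1)N 1/4 ok · (1,2)N 3/4 ok · (1,3)N 2/4 ok · (1,4)S 2/4 ok · (1,5)S 2/3 ok · (1,6)S 1/1 ok
Row 2: (2,0)S 2/2 ok · (2,1)S 2/4 ok · (2,2)S 3/4 ok · (2,3)S 2/4 ok · (2,4)S 2/2 ok
Row 3: (3,1)N 1/3 ok · (3,2)S 2/4 ok · (3,3)N 1/3 ok · (3,6)N 0/1 unhappy
Row 4: (4,0)S 0/1 unhappy · (4,1)N 2/4 ok · (4,2)S 1/3 ok · (4,3)N 3/4 ok · (4,4)N 1/3 ok · (4,5)S 1/3 ok · (4,6)S 1/2 ok
Row 5: (5,1)N 1/2 ok · (5,3)N 1/3 ok · (5,4)S 0/3 unhappy · (5,5)N 0/3 unhappy
Row 6: (6,0)N 0/1 unhappy · (6,1)S 0/3 unhappy · (6,2)N 0/2 unhappy · (6,3)S 0/2 unhappy · (6,5)S 0/2 unhappy · (6,6)N 0/1 unhappy
Unsatisfied: (0,1), (3,6), (4,0), (5,4), (5,5), (6,0), (6,1), (6,2), (6,3), (6,5), (6,6) — 11 in total.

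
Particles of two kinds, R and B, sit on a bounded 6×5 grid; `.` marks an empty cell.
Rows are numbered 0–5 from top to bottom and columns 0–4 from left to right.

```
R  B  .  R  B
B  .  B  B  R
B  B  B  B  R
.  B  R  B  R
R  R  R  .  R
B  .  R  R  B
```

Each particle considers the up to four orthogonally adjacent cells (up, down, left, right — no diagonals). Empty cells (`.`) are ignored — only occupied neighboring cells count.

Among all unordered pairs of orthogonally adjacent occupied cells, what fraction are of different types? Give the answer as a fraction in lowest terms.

Scan each occupied cell's neighbors to the right and below so each pair is counted once.
Row 0: R(0,0)–B(0,1)≠ R(0,0)–B(1,0)≠ R(0,3)–B(0,4)≠ R(0,3)–B(1,3)≠ B(0,4)–R(1,4)≠  → 5/5 unlike.
Row 1: B(1,0)–B(2,0)= B(1,2)–B(1,3)= B(1,2)–B(2,2)= B(1,3)–R(1,4)≠ B(1,3)–B(2,3)= R(1,4)–R(2,4)=  → 1/6 unlike.
Row 2: B(2,0)–B(2,1)= B(2,1)–B(2,2)= B(2,1)–B(3,1)= B(2,2)–B(2,3)= B(2,2)–R(3,2)≠ B(2,3)–R(2,4)≠ B(2,3)–B(3,3)= R(2,4)–R(3,4)=  → 2/8 unlike.
Row 3: B(3,1)–R(3,2)≠ B(3,1)–R(4,1)≠ R(3,2)–B(3,3)≠ R(3,2)–R(4,2)= B(3,3)–R(3,4)≠ R(3,4)–R(4,4)=  → 4/6 unlike.
Row 4: R(4,0)–R(4,1)= R(4,0)–B(5,0)≠ R(4,1)–R(4,2)= R(4,2)–R(5,2)= R(4,4)–B(5,4)≠  → 2/5 unlike.
Row 5: R(5,2)–R(5,3)= R(5,3)–B(5,4)≠  → 1/2 unlike.
Total adjacent occupied pairs: 32; unlike-type pairs: 15.
15/32 is already in lowest terms.

15/32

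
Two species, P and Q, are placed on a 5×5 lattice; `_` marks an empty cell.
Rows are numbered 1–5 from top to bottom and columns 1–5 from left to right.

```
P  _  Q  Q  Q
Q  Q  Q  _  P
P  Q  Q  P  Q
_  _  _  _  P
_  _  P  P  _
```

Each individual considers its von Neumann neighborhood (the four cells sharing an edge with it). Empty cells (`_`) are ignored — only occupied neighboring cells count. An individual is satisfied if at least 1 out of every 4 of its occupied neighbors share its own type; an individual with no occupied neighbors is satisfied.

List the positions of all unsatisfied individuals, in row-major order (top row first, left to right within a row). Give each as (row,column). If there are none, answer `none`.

(1,1)P 0/1 ✗
(1,3)Q 2/2 ✓
(1,4)Q 2/2 ✓
(1,5)Q 1/2 ✓
(2,1)Q 1/3 ✓
(2,2)Q 3/3 ✓
(2,3)Q 3/3 ✓
(2,5)P 0/2 ✗
(3,1)P 0/2 ✗
(3,2)Q 2/3 ✓
(3,3)Q 2/3 ✓
(3,4)P 0/2 ✗
(3,5)Q 0/3 ✗
(4,5)P 0/1 ✗
(5,3)P 1/1 ✓
(5,4)P 1/1 ✓

(1,1), (2,5), (3,1), (3,4), (3,5), (4,5)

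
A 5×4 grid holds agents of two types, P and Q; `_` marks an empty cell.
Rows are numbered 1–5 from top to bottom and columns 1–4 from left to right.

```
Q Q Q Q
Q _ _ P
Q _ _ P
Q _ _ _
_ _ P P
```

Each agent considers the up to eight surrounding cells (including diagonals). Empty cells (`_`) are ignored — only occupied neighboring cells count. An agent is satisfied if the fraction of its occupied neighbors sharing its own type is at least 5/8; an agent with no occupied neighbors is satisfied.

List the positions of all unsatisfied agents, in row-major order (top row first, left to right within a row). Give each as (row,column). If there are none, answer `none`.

(1,1)Q 2/2 ✓
(1,2)Q 3/3 ✓
(1,3)Q 2/3 ✓
(1,4)Q 1/2 ✗
(2,1)Q 3/3 ✓
(2,4)P 1/3 ✗
(3,1)Q 2/2 ✓
(3,4)P 1/1 ✓
(4,1)Q 1/1 ✓
(5,3)P 1/1 ✓
(5,4)P 1/1 ✓

(1,4), (2,4)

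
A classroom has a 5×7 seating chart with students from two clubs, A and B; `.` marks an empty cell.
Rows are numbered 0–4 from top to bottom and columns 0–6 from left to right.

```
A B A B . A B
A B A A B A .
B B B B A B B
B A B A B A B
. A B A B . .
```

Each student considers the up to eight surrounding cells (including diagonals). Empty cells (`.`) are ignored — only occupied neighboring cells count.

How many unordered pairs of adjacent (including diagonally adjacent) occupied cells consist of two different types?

53

Scan each occupied cell's neighbors to the right and below (and the two forward diagonals) so each pair is counted once.
Row 0: A(0,0)–B(0,1)≠ A(0,0)–A(1,0)= A(0,0)–B(1,1)≠ B(0,1)–A(0,2)≠ B(0,1)–B(1,1)= B(0,1)–A(1,2)≠ B(0,1)–A(1,0)≠ A(0,2)–B(0,3)≠ A(0,2)–A(1,2)= A(0,2)–A(1,3)= A(0,2)–B(1,1)≠ B(0,3)–A(1,3)≠ B(0,3)–B(1,4)= B(0,3)–A(1,2)≠ A(0,5)–B(0,6)≠ A(0,5)–A(1,5)= A(0,5)–B(1,4)≠ B(0,6)–A(1,5)≠  → 12/18 unlike.
Row 1: A(1,0)–B(1,1)≠ A(1,0)–B(2,0)≠ A(1,0)–B(2,1)≠ B(1,1)–A(1,2)≠ B(1,1)–B(2,1)= B(1,1)–B(2,2)= B(1,1)–B(2,0)= A(1,2)–A(1,3)= A(1,2)–B(2,2)≠ A(1,2)–B(2,3)≠ A(1,2)–B(2,1)≠ A(1,3)–B(1,4)≠ A(1,3)–B(2,3)≠ A(1,3)–A(2,4)= A(1,3)–B(2,2)≠ B(1,4)–A(1,5)≠ B(1,4)–A(2,4)≠ B(1,4)–B(2,5)= B(1,4)–B(2,3)= A(1,5)–B(2,5)≠ A(1,5)–B(2,6)≠ A(1,5)–A(2,4)=  → 14/22 unlike.
Row 2: B(2,0)–B(2,1)= B(2,0)–B(3,0)= B(2,0)–A(3,1)≠ B(2,1)–B(2,2)= B(2,1)–A(3,1)≠ B(2,1)–B(3,2)= B(2,1)–B(3,0)= B(2,2)–B(2,3)= B(2,2)–B(3,2)= B(2,2)–A(3,3)≠ B(2,2)–A(3,1)≠ B(2,3)–A(2,4)≠ B(2,3)–A(3,3)≠ B(2,3)–B(3,4)= B(2,3)–B(3,2)= A(2,4)–B(2,5)≠ A(2,4)–B(3,4)≠ A(2,4)–A(3,5)= A(2,4)–A(3,3)= B(2,5)–B(2,6)= B(2,5)–A(3,5)≠ B(2,5)–B(3,6)= B(2,5)–B(3,4)= B(2,6)–B(3,6)= B(2,6)–A(3,5)≠  → 10/25 unlike.
Row 3: B(3,0)–A(3,1)≠ B(3,0)–A(4,1)≠ A(3,1)–B(3,2)≠ A(3,1)–A(4,1)= A(3,1)–B(4,2)≠ B(3,2)–A(3,3)≠ B(3,2)–B(4,2)= B(3,2)–A(4,3)≠ B(3,2)–A(4,1)≠ A(3,3)–B(3,4)≠ A(3,3)–A(4,3)= A(3,3)–B(4,4)≠ A(3,3)–B(4,2)≠ B(3,4)–A(3,5)≠ B(3,4)–B(4,4)= B(3,4)–A(4,3)≠ A(3,5)–B(3,6)≠ A(3,5)–B(4,4)≠  → 14/18 unlike.
Row 4: A(4,1)–B(4,2)≠ B(4,2)–A(4,3)≠ A(4,3)–B(4,4)≠  → 3/3 unlike.
Total adjacent occupied pairs: 86; unlike-type pairs: 53.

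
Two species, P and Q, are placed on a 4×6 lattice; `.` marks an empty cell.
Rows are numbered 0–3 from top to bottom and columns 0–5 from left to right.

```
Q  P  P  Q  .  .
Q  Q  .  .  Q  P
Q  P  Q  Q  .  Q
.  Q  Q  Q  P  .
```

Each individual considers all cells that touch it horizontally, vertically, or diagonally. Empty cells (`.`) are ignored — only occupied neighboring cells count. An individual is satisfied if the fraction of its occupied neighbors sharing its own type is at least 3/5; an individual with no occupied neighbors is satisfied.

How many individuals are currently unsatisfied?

Row 0: (0,0)Q 2/3 ✓ · (0,1)P 1/4 ✗ · (0,2)P 1/3 ✗ · (0,3)Q 1/2 ✗
Row 1: (1,0)Q 3/5 ✓ · (1,1)Q 4/7 ✗ · (1,4)Q 3/4 ✓ · (1,5)P 0/2 ✗
Row 2: (2,0)Q 3/4 ✓ · (2,1)P 0/6 ✗ · (2,2)Q 5/6 ✓ · (2,3)Q 4/5 ✓ · (2,5)Q 1/3 ✗
Row 3: (3,1)Q 3/4 ✓ · (3,2)Q 4/5 ✓ · (3,3)Q 3/4 ✓ · (3,4)P 0/3 ✗
Unsatisfied: (0,1), (0,2), (0,3), (1,1), (1,5), (2,1), (2,5), (3,4) — 8 in total.

8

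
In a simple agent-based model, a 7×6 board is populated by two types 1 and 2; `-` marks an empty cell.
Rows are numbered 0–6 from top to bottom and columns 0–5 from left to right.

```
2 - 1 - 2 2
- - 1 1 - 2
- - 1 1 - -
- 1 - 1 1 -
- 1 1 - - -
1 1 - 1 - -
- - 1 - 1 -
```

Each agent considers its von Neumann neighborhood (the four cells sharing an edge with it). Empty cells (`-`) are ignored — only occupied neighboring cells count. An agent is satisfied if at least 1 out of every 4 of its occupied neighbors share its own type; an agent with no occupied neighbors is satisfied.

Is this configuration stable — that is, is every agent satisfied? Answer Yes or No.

(0,0)2 0/0 satisfied
(0,2)1 1/1 satisfied
(0,4)2 1/1 satisfied
(0,5)2 2/2 satisfied
(1,2)1 3/3 satisfied
(1,3)1 2/2 satisfied
(1,5)2 1/1 satisfied
(2,2)1 2/2 satisfied
(2,3)1 3/3 satisfied
(3,1)1 1/1 satisfied
(3,3)1 2/2 satisfied
(3,4)1 1/1 satisfied
(4,1)1 3/3 satisfied
(4,2)1 1/1 satisfied
(5,0)1 1/1 satisfied
(5,1)1 2/2 satisfied
(5,3)1 0/0 satisfied
(6,2)1 0/0 satisfied
(6,4)1 0/0 satisfied
All meet the threshold, so the configuration is stable.

Yes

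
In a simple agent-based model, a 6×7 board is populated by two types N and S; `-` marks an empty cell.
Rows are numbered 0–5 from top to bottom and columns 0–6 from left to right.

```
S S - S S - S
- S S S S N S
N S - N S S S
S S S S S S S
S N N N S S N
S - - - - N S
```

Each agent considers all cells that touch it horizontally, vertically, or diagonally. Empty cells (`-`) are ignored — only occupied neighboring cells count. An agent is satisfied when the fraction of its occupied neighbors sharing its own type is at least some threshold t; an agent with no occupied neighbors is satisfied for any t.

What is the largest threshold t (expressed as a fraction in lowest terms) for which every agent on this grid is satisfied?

0/1

(0,0)S 2/2
(0,1)S 3/3
(0,3)S 4/4
(0,4)S 3/4
(0,6)S 1/2
(1,1)S 4/5
(1,2)S 5/6
(1,3)S 5/6
(1,4)S 5/7
(1,5)N 0/7
(1,6)S 3/4
(2,0)N 0/4
(2,1)S 5/6
(2,3)N 0/7
(2,4)S 6/8
(2,5)S 7/8
(2,6)S 4/5
(3,0)S 3/5
(3,1)S 4/7
(3,2)S 3/7
(3,3)S 4/7
(3,4)S 6/8
(3,5)S 7/8
(3,6)S 4/5
(4,0)S 3/4
(4,1)N 1/6
(4,2)N 2/5
(4,3)N 1/5
(4,4)S 4/6
(4,5)S 5/7
(4,6)N 1/5
(5,0)S 1/2
(5,5)N 1/4
(5,6)S 1/3
The smallest same-type fraction is 0/7 at (1,5), which reduces to 0/1. Any threshold above that leaves this agent unsatisfied.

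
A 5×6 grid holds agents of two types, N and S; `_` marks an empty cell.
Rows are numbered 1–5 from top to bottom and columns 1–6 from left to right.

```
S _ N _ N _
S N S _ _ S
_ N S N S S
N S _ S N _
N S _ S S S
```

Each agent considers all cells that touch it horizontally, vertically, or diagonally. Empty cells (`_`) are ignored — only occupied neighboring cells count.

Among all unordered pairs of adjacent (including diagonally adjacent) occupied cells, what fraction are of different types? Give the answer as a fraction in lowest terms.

4/7

Scan each occupied cell's neighbors to the right and below (and the two forward diagonals) so each pair is counted once.
From row 1: 3 unlike of 5 pairs (running 3/5).
From row 2: 6 unlike of 10 pairs (running 9/15).
From row 3: 7 unlike of 13 pairs (running 16/28).
From row 4: 7 unlike of 11 pairs (running 23/39).
From row 5: 1 unlike of 3 pairs (running 24/42).
Total adjacent occupied pairs: 42; unlike-type pairs: 24.
24/42 reduces to 4/7.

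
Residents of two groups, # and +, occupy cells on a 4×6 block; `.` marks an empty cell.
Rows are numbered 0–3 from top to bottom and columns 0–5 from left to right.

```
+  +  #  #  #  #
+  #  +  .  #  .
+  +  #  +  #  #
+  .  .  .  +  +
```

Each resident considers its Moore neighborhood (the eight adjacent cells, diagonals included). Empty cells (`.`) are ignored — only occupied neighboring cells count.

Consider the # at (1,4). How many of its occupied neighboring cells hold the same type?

5

Occupied neighbors of (1,4): (0,3)=#, (0,4)=#, (0,5)=#, (2,3)=+, (2,4)=#, (2,5)=#.
Same type (#): 5 of 6.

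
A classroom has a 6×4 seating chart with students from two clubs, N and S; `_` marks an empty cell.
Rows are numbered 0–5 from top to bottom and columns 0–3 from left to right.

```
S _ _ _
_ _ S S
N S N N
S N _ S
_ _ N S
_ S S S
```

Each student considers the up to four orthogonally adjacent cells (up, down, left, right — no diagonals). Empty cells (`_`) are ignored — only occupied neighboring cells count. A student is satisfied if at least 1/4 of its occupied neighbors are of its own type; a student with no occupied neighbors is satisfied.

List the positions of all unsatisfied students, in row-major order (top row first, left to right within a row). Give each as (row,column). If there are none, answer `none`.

(0,0)S 0/0 satisfied
(1,2)S 1/2 satisfied
(1,3)S 1/2 satisfied
(2,0)N 0/2 not
(2,1)S 0/3 not
(2,2)N 1/3 satisfied
(2,3)N 1/3 satisfied
(3,0)S 0/2 not
(3,1)N 0/2 not
(3,3)S 1/2 satisfied
(4,2)N 0/2 not
(4,3)S 2/3 satisfied
(5,1)S 1/1 satisfied
(5,2)S 2/3 satisfied
(5,3)S 2/2 satisfied

(2,0), (2,1), (3,0), (3,1), (4,2)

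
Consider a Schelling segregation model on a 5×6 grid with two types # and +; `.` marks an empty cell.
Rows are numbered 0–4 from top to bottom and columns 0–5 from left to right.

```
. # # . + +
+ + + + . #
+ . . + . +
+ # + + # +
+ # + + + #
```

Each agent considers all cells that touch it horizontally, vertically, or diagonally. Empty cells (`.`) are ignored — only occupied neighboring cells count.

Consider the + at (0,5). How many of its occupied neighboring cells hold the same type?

1

Occupied neighbors of (0,5): (0,4)=+, (1,5)=#.
Same type (+): 1 of 2.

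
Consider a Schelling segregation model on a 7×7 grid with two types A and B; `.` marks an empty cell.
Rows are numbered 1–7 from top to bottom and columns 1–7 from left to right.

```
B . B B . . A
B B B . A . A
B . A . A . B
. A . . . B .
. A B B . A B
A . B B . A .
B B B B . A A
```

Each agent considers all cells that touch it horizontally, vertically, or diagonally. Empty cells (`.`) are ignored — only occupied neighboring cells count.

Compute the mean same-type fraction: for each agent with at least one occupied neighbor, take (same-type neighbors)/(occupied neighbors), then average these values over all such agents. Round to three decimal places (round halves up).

0.707

Row 1: (1,1)B 2/2 · (1,3)B 3/3 · (1,4)B 2/3 · (1,7)A 1/1
Row 2: (2,1)B 3/3 · (2,2)B 5/6 · (2,3)B 3/4 · (2,5)A 1/2 · (2,7)A 1/2
Row 3: (3,1)B 2/3 · (3,3)A 1/3 · (3,5)A 1/2 · (3,7)B 1/2
Row 4: (4,2)A 2/4 · (4,6)B 2/4
Row 5: (5,2)A 2/4 · (5,3)B 3/5 · (5,4)B 3/3 · (5,6)A 1/3 · (5,7)B 1/3
Row 6: (6,1)A 1/3 · (6,3)B 6/7 · (6,4)B 5/5 · (6,6)A 3/4
Row 7: (7,1)B 1/2 · (7,2)B 3/4 · (7,3)B 4/4 · (7,4)B 3/3 · (7,6)A 2/2 · (7,7)A 2/2
Sum over 30 agents: 2/2 + 3/3 + 2/3 + 1/1 + 3/3 + 5/6 + 3/4 + 1/2 + 1/2 + 2/3 + 1/3 + 1/2 + 1/2 + 2/4 + 2/4 + 2/4 + 3/5 + 3/3 + 1/3 + 1/3 + 1/3 + 6/7 + 5/5 + 3/4 + 1/2 + 3/4 + 4/4 + 3/3 + 2/2 + 2/2 = 2969/140; mean = 2969/140 ÷ 30 = 2969/4200 = 0.706904… → 0.707.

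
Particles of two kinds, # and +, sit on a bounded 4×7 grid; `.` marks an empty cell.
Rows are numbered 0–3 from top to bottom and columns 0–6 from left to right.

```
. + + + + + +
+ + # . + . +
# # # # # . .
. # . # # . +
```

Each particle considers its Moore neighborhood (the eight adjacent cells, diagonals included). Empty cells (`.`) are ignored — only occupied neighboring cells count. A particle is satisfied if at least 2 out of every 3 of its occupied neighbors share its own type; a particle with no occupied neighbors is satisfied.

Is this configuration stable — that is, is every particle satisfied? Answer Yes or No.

No

Row 0: (0,1)+ 3/4 ✓ · (0,2)+ 3/4 ✓ · (0,3)+ 3/4 ✓ · (0,4)+ 3/3 ✓ · (0,5)+ 4/4 ✓ · (0,6)+ 2/2 ✓
Row 1: (1,0)+ 2/4 ✗ · (1,1)+ 3/7 ✗ · (1,2)# 3/7 ✗ · (1,4)+ 3/5 ✗ · (1,6)+ 2/2 ✓
Row 2: (2,0)# 2/4 ✗ · (2,1)# 4/6 ✓ · (2,2)# 5/6 ✓ · (2,3)# 5/6 ✓ · (2,4)# 3/4 ✓
Row 3: (3,1)# 3/3 ✓ · (3,3)# 4/4 ✓ · (3,4)# 3/3 ✓ · (3,6)+ 0/0 ✓
For instance (1,0) has only 2/4 same-type neighbors, below 2/3.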